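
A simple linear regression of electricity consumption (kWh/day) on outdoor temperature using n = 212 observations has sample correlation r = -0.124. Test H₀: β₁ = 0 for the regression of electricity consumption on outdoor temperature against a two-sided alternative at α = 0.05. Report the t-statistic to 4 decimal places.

t = -1.8109

t = r·√(n − 2)/√(1 − r²) = -0.124·√210/√0.984624 = -1.8109.
df = n − 2 = 210.
Two-sided p ≈ 0.0716, which is ≥ 0.05, so fail to reject H₀.
The data do not give significant evidence of a linear association between outdoor temperature and electricity consumption.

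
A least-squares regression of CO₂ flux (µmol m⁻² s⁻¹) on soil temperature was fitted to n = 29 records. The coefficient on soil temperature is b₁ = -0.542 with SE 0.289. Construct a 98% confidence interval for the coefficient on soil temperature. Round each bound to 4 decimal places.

df = n − 2 = 29 − 2 = 27.
t* = t_{0.01, 27} = 2.47266.
Margin = t* × SE = 2.47266 × 0.289 = 0.714599.
CI: -0.542 ± 0.714599 → (-1.2566, 0.1726).
With 98% confidence, each one-unit increase in soil temperature is associated with a change of between -1.2566 and 0.1726 µmol m⁻² s⁻¹ in CO₂ flux.

(-1.2566, 0.1726)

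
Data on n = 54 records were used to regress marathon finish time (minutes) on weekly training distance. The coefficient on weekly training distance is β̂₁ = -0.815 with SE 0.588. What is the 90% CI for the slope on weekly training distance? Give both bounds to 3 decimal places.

(-1.800, 0.170)

df = n − 2 = 54 − 2 = 52.
t* = t_{0.05, 52} = 1.674689.
Margin = t* × SE = 1.674689 × 0.588 = 0.98472.
CI: -0.815 ± 0.98472 → (-1.800, 0.170).
With 90% confidence, each one-unit increase in weekly training distance is associated with a change of between -1.800 and 0.170 minutes in marathon finish time.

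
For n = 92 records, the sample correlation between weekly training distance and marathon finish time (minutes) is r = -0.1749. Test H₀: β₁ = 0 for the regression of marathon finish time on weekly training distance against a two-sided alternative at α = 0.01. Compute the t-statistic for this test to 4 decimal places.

t = r·√(n − 2)/√(1 − r²) = -0.1749·√90/√0.96941 = -1.6852.
df = n − 2 = 90.
Two-sided p ≈ 0.0954, which is ≥ 0.01, so fail to reject H₀.
The data do not give significant evidence of a linear association between weekly training distance and marathon finish time.

t = -1.6852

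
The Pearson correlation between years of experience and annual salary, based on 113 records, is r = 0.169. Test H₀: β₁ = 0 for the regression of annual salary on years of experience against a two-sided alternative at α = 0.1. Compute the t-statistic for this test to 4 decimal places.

t = 1.8065

t = r·√(n − 2)/√(1 − r²) = 0.169·√111/√0.971439 = 1.8065.
df = n − 2 = 111.
Two-sided p ≈ 0.0735, which is < 0.1, so reject H₀.
There is evidence of a linear association between years of experience and annual salary.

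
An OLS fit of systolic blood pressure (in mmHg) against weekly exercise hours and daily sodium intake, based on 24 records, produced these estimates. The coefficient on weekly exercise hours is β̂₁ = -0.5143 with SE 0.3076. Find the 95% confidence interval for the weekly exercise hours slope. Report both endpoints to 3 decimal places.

(-1.154, 0.125)

df = n − k − 1 = 24 − 2 − 1 = 21.
t* = t_{0.025, 21} = 2.079614.
Margin = t* × SE = 2.079614 × 0.3076 = 0.63969.
CI: -0.5143 ± 0.63969 → (-1.154, 0.125).
With 95% confidence, each one-unit increase in weekly exercise hours is associated with a change of between -1.154 and 0.125 mmHg in systolic blood pressure, holding the other predictors fixed.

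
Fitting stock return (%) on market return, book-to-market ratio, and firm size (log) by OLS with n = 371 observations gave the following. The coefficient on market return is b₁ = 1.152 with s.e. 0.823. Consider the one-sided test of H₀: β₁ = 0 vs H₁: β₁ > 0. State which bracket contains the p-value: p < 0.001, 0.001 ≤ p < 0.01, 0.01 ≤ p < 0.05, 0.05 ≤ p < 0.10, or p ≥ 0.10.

0.05 ≤ p < 0.10

t = 1.152 / 0.823 = 1.400.
df = n − k − 1 = 371 − 3 − 1 = 367.
One-sided p = P(T_{367} > t) ≈ 0.0812.
So 0.05 ≤ p < 0.10.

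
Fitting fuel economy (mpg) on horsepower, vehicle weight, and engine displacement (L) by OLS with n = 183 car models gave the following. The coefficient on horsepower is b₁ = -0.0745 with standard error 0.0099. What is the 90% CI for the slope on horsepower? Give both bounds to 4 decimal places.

df = n − k − 1 = 183 − 3 − 1 = 179.
t* = t_{0.05, 179} = 1.653411.
Margin = t* × SE = 1.653411 × 0.0099 = 0.016369.
CI: -0.0745 ± 0.016369 → (-0.0909, -0.0581).
With 90% confidence, each one-unit increase in horsepower is associated with a change of between -0.0909 and -0.0581 mpg in fuel economy, holding the other predictors fixed.

(-0.0909, -0.0581)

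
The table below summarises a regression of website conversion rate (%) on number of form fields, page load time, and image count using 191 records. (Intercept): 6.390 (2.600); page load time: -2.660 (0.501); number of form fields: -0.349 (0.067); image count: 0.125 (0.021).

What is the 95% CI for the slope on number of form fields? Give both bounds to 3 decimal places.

Read off: b = -0.349, SE = 0.067 for number of form fields.
df = n − k − 1 = 191 − 3 − 1 = 187.
t* = t_{0.025, 187} = 1.972731.
Margin = t* × SE = 1.972731 × 0.067 = 0.13217.
CI: -0.349 ± 0.13217 → (-0.481, -0.217).

(-0.481, -0.217)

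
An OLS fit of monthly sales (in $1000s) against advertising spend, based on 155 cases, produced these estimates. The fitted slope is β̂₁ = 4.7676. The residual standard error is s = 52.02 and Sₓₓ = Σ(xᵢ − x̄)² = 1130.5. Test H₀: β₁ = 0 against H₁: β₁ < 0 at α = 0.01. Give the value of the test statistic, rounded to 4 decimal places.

t = 3.0815

SE(β̂₁) = s/√Sₓₓ = 52.02/√1130.5 = 1.54716.
t = 4.7676 / 1.54716 = 3.0815.
df = n − 2 = 153.
One-sided p ≈ 0.9988, which is ≥ 0.01, so fail to reject H₀.
The data do not give significant evidence that the true slope on advertising spend is negative.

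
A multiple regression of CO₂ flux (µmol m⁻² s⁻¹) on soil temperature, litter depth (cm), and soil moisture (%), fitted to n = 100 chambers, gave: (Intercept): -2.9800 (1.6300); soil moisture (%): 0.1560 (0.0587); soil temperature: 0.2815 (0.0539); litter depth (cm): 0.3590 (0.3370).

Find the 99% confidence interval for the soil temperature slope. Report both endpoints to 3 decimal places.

(0.140, 0.423)

Read off: b = 0.2815, SE = 0.0539 for soil temperature.
df = n − k − 1 = 100 − 3 − 1 = 96.
t* = t_{0.005, 96} = 2.628016.
Margin = t* × SE = 2.628016 × 0.0539 = 0.14165.
CI: 0.2815 ± 0.14165 → (0.140, 0.423).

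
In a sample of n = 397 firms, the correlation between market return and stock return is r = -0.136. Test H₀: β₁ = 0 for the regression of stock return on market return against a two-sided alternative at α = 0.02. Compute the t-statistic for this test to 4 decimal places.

t = -2.7283

t = r·√(n − 2)/√(1 − r²) = -0.136·√395/√0.981504 = -2.7283.
df = n − 2 = 395.
Two-sided p ≈ 0.0067, which is < 0.02, so reject H₀.
There is evidence of a linear association between market return and stock return.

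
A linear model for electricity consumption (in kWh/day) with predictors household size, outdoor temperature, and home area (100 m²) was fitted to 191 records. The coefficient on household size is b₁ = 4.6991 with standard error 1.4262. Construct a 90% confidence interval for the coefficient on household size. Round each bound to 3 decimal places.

df = n − k − 1 = 191 − 3 − 1 = 187.
t* = t_{0.05, 187} = 1.653043.
Margin = t* × SE = 1.653043 × 1.4262 = 2.35757.
CI: 4.6991 ± 2.35757 → (2.342, 7.057).
With 90% confidence, each one-unit increase in household size is associated with a change of between 2.342 and 7.057 kWh/day in electricity consumption, holding the other predictors fixed.

(2.342, 7.057)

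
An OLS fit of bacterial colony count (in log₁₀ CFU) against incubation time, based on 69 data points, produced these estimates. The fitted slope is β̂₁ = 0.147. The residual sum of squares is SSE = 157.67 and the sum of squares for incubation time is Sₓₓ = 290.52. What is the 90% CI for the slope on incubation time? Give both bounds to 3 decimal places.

(-0.003, 0.297)

MSE = SSE/(n − 2) = 157.67/67 = 2.35328.
SE(β̂₁) = √(MSE/Sₓₓ) = √(2.35328/290.52) = 0.0900014.
df = n − 2 = 67.
t* = t_{0.05, 67} = 1.667916.
Margin = t* × SE = 1.667916 × 0.0900014 = 0.15011.
CI: 0.147 ± 0.15011 → (-0.003, 0.297).
With 90% confidence, each one-unit increase in incubation time is associated with a change of between -0.003 and 0.297 log₁₀ CFU in bacterial colony count.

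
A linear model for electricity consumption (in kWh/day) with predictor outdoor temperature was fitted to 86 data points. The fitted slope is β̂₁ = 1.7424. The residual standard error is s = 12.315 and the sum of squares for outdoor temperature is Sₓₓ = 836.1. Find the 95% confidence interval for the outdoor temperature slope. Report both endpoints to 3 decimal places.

SE(β̂₁) = s/√Sₓₓ = 12.315/√836.1 = 0.425898.
df = n − 2 = 84.
t* = t_{0.025, 84} = 1.98861.
Margin = t* × SE = 1.98861 × 0.425898 = 0.84694.
CI: 1.7424 ± 0.84694 → (0.895, 2.589).
With 95% confidence, each one-unit increase in outdoor temperature is associated with a change of between 0.895 and 2.589 kWh/day in electricity consumption.

(0.895, 2.589)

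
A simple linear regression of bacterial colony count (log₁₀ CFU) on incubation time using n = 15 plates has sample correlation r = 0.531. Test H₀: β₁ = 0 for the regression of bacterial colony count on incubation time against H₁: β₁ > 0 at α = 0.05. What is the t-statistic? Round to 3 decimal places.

t = 2.259

t = r·√(n − 2)/√(1 − r²) = 0.531·√13/√0.718039 = 2.259.
df = n − 2 = 13.
One-sided p ≈ 0.0208, which is < 0.05, so reject H₀.
There is evidence of a linear association between incubation time and bacterial colony count.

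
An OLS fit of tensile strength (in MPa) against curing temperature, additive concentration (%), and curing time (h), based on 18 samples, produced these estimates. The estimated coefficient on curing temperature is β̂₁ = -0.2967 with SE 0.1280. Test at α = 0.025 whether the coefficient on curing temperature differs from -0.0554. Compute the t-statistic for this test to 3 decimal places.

t = -1.885

H₀: β₁ = -0.0554 vs H₁: β₁ ≠ -0.0554.
t = (β̂₁ − β₁⁰)/SE = (-0.2967 − (-0.0554)) / 0.1280 = -1.885.
df = n − k − 1 = 18 − 3 − 1 = 14.
Two-sided p ≈ 0.0803, which is ≥ 0.025, so fail to reject H₀.
The data are consistent with a true slope of -0.0554 MPa per unit of curing temperature, holding the other predictors fixed.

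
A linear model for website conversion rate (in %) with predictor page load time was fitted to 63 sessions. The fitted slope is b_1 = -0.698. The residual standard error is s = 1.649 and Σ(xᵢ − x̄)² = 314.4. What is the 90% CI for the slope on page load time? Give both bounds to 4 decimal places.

(-0.8533, -0.5427)

SE(b_1) = s/√Sₓₓ = 1.649/√314.4 = 0.0929992.
df = n − 2 = 61.
t* = t_{0.05, 61} = 1.670219.
Margin = t* × SE = 1.670219 × 0.0929992 = 0.155329.
CI: -0.698 ± 0.155329 → (-0.8533, -0.5427).
With 90% confidence, each one-unit increase in page load time is associated with a change of between -0.8533 and -0.5427 % in website conversion rate.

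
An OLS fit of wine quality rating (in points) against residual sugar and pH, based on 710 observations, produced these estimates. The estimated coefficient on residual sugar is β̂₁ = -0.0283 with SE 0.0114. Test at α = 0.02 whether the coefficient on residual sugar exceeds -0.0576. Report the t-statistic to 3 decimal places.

H₀: β₁ = -0.0576 vs H₁: β₁ > -0.0576.
t = (β̂₁ − β₁⁰)/SE = (-0.0283 − (-0.0576)) / 0.0114 = 2.570.
df = n − k − 1 = 710 − 2 − 1 = 707.
One-sided p ≈ 0.0052, which is < 0.02, so reject H₀.
There is evidence that the true slope on residual sugar exceeds -0.0576 points per unit, holding the other predictors fixed.

t = 2.570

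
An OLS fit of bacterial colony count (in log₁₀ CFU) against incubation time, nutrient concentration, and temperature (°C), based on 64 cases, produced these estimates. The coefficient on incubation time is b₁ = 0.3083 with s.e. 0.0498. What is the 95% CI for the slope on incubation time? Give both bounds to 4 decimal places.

df = n − k − 1 = 64 − 3 − 1 = 60.
t* = t_{0.025, 60} = 2.000298.
Margin = t* × SE = 2.000298 × 0.0498 = 0.099615.
CI: 0.3083 ± 0.099615 → (0.2087, 0.4079).
With 95% confidence, each one-unit increase in incubation time is associated with a change of between 0.2087 and 0.4079 log₁₀ CFU in bacterial colony count, holding the other predictors fixed.

(0.2087, 0.4079)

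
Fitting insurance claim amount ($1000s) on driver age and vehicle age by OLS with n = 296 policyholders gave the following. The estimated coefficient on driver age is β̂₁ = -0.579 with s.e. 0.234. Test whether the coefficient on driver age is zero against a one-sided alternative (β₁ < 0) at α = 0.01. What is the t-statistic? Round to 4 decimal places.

t = -2.4744

H₀: β₁ = 0 vs H₁: β₁ < 0.
t = (β̂₁ − β₁⁰)/SE = -0.579 / 0.234 = -2.4744.
df = n − k − 1 = 296 − 2 − 1 = 293.
One-sided p ≈ 0.0070, which is < 0.01, so reject H₀.
There is evidence that the true slope on driver age is negative, holding the other predictors fixed.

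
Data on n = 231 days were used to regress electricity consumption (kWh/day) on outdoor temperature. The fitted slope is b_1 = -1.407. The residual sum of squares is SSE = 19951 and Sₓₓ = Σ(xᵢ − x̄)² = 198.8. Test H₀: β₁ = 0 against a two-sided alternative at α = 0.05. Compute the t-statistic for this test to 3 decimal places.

t = -2.125

MSE = SSE/(n − 2) = 19951/229 = 87.1223.
SE(b_1) = √(MSE/Sₓₓ) = √(87.1223/198.8) = 0.661998.
t = -1.407 / 0.661998 = -2.125.
df = n − 2 = 229.
Two-sided p ≈ 0.0346, which is < 0.05, so reject H₀.
There is evidence that outdoor temperature is associated with electricity consumption.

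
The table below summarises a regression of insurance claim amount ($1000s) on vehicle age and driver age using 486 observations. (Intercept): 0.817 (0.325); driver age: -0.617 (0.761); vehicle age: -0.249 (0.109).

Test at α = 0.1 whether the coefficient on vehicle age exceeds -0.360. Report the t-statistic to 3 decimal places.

Read off: b = -0.249, SE = 0.109 for vehicle age.
H₀: β₁ = -0.360 vs H₁: β₁ > -0.360.
t = (-0.249 − (-0.360)) / 0.109 = 1.018.
df = n − k − 1 = 486 − 2 − 1 = 483.
One-sided p ≈ 0.1545, which is ≥ 0.1, so fail to reject H₀.
The data do not give significant evidence that the true slope on vehicle age exceeds -0.360 $1000s per unit, holding the other predictors fixed.

t = 1.018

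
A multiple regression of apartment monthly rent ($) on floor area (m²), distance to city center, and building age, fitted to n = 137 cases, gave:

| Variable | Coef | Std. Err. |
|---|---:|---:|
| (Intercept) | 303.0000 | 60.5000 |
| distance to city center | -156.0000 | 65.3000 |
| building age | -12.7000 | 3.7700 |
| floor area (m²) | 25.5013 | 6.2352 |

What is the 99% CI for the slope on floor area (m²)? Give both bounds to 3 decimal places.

(9.207, 41.796)

Read off: b = 25.5013, SE = 6.2352 for floor area (m²).
df = n − k − 1 = 137 − 3 − 1 = 133.
t* = t_{0.005, 133} = 2.6133.
Margin = t* × SE = 2.6133 × 6.2352 = 16.29445.
CI: 25.5013 ± 16.29445 → (9.207, 41.796).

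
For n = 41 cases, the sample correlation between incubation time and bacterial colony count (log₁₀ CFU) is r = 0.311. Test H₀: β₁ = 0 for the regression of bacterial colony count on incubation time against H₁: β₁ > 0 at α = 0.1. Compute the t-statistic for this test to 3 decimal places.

t = r·√(n − 2)/√(1 − r²) = 0.311·√39/√0.903279 = 2.044.
df = n − 2 = 39.
One-sided p ≈ 0.0239, which is < 0.1, so reject H₀.
There is evidence of a linear association between incubation time and bacterial colony count.

t = 2.044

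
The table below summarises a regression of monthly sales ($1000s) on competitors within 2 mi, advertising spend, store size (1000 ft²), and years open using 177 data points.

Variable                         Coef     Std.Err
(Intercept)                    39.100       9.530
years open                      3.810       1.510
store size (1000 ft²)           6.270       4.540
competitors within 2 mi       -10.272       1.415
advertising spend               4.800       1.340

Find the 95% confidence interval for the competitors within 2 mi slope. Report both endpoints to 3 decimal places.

Read off: b = -10.272, SE = 1.415 for competitors within 2 mi.
df = n − k − 1 = 177 − 4 − 1 = 172.
t* = t_{0.025, 172} = 1.973852.
Margin = t* × SE = 1.973852 × 1.415 = 2.79300.
CI: -10.272 ± 2.79300 → (-13.065, -7.479).

(-13.065, -7.479)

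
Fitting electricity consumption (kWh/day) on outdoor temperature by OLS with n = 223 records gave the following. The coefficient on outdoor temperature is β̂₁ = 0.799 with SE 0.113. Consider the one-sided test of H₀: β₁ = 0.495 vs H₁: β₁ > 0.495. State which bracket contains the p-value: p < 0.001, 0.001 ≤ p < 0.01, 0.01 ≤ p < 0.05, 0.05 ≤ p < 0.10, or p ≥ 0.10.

t = (0.799 − 0.495) / 0.113 = 2.690.
df = n − 2 = 223 − 2 = 221.
One-sided p = P(T_{221} > t) ≈ 0.0038.
So 0.001 ≤ p < 0.01.

0.001 ≤ p < 0.01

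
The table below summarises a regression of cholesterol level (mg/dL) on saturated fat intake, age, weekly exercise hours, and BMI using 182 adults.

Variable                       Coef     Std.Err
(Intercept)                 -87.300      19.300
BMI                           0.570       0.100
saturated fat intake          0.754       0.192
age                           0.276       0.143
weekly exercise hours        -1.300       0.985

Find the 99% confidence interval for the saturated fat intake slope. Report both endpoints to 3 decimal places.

(0.254, 1.254)

Read off: b = 0.754, SE = 0.192 for saturated fat intake.
df = n − k − 1 = 182 − 4 − 1 = 177.
t* = t_{0.005, 177} = 2.603891.
Margin = t* × SE = 2.603891 × 0.192 = 0.49995.
CI: 0.754 ± 0.49995 → (0.254, 1.254).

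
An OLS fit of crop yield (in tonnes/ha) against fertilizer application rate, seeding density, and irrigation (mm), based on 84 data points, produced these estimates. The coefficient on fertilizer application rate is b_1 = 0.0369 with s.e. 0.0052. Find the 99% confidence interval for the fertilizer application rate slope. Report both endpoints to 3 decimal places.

(0.023, 0.051)

df = n − k − 1 = 84 − 3 − 1 = 80.
t* = t_{0.005, 80} = 2.638691.
Margin = t* × SE = 2.638691 × 0.0052 = 0.01372.
CI: 0.0369 ± 0.01372 → (0.023, 0.051).
With 99% confidence, each one-unit increase in fertilizer application rate is associated with a change of between 0.023 and 0.051 tonnes/ha in crop yield, holding the other predictors fixed.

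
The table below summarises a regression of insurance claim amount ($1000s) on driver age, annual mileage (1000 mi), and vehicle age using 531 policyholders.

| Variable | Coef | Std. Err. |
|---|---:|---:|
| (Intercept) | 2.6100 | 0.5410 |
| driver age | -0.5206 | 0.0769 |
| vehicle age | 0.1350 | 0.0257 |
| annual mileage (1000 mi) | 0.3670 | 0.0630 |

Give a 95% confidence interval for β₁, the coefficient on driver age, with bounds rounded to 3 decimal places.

(-0.672, -0.370)

Read off: b = -0.5206, SE = 0.0769 for driver age.
df = n − k − 1 = 531 − 3 − 1 = 527.
t* = t_{0.025, 527} = 1.964476.
Margin = t* × SE = 1.964476 × 0.0769 = 0.15107.
CI: -0.5206 ± 0.15107 → (-0.672, -0.370).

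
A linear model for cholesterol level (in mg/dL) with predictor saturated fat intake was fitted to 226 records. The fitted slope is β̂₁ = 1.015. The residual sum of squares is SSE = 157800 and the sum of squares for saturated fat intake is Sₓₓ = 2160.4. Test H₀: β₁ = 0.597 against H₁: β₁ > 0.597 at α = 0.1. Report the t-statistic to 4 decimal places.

MSE = SSE/(n − 2) = 157800/224 = 704.464.
SE(β̂₁) = √(MSE/Sₓₓ) = √(704.464/2160.4) = 0.571035.
t = (1.015 − 0.597) / 0.571035 = 0.7320.
df = n − 2 = 224.
One-sided p ≈ 0.2325, which is ≥ 0.1, so fail to reject H₀.
The data do not give significant evidence that the true slope on saturated fat intake exceeds 0.597 mg/dL per unit.

t = 0.7320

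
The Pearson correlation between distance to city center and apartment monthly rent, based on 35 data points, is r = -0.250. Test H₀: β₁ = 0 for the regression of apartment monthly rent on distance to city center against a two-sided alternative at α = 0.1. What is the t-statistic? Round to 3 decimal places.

t = -1.483

t = r·√(n − 2)/√(1 − r²) = -0.250·√33/√0.9375 = -1.483.
df = n − 2 = 33.
Two-sided p ≈ 0.1475, which is ≥ 0.1, so fail to reject H₀.
The data do not give significant evidence of a linear association between distance to city center and apartment monthly rent.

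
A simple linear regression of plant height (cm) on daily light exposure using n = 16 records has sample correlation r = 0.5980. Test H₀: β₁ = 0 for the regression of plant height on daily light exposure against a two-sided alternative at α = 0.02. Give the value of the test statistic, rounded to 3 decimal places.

t = r·√(n − 2)/√(1 − r²) = 0.5980·√14/√0.642396 = 2.792.
df = n − 2 = 14.
Two-sided p ≈ 0.0144, which is < 0.02, so reject H₀.
There is evidence of a linear association between daily light exposure and plant height.

t = 2.792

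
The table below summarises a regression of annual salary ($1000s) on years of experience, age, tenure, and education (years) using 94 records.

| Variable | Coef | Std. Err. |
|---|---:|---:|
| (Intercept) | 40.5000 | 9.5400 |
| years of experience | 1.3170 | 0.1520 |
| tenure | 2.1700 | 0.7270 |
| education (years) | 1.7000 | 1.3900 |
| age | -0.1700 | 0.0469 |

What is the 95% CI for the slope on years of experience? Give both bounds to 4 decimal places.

Read off: b = 1.3170, SE = 0.1520 for years of experience.
df = n − k − 1 = 94 − 4 − 1 = 89.
t* = t_{0.025, 89} = 1.986979.
Margin = t* × SE = 1.986979 × 0.1520 = 0.302021.
CI: 1.3170 ± 0.302021 → (1.0150, 1.6190).

(1.0150, 1.6190)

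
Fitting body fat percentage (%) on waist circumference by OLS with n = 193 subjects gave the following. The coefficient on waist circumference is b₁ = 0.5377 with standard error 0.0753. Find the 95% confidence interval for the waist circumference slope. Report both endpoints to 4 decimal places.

df = n − 2 = 193 − 2 = 191.
t* = t_{0.025, 191} = 1.972462.
Margin = t* × SE = 1.972462 × 0.0753 = 0.148526.
CI: 0.5377 ± 0.148526 → (0.3892, 0.6862).
With 95% confidence, each one-unit increase in waist circumference is associated with a change of between 0.3892 and 0.6862 % in body fat percentage.

(0.3892, 0.6862)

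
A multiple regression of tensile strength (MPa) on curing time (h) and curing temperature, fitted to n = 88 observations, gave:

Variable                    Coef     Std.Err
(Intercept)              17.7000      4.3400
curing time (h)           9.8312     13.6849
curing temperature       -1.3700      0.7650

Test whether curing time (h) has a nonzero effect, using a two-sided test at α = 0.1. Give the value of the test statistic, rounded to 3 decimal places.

t = 0.718

Read off: b = 9.8312, SE = 13.6849 for curing time (h).
H₀: β₁ = 0 vs H₁: β₁ ≠ 0.
t = 9.8312 / 13.6849 = 0.718.
df = n − k − 1 = 88 − 2 − 1 = 85.
Two-sided p ≈ 0.4745, which is ≥ 0.1, so fail to reject H₀.
The data do not give significant evidence of an association between curing time (h) and tensile strength, after adjusting for the other predictors.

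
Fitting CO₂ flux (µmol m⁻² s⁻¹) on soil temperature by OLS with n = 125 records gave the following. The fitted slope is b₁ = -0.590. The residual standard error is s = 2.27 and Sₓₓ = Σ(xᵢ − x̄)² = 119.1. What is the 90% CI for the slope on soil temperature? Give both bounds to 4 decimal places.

SE(b₁) = s/√Sₓₓ = 2.27/√119.1 = 0.208003.
df = n − 2 = 123.
t* = t_{0.05, 123} = 1.657336.
Margin = t* × SE = 1.657336 × 0.208003 = 0.344731.
CI: -0.590 ± 0.344731 → (-0.9347, -0.2453).
With 90% confidence, each one-unit increase in soil temperature is associated with a change of between -0.9347 and -0.2453 µmol m⁻² s⁻¹ in CO₂ flux.

(-0.9347, -0.2453)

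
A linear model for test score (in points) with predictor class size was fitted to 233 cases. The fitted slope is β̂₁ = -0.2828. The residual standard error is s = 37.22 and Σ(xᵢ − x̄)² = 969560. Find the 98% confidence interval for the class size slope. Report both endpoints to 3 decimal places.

(-0.371, -0.194)

SE(β̂₁) = s/√Sₓₓ = 37.22/√969560 = 0.0377998.
df = n − 2 = 231.
t* = t_{0.01, 231} = 2.342599.
Margin = t* × SE = 2.342599 × 0.0377998 = 0.08855.
CI: -0.2828 ± 0.08855 → (-0.371, -0.194).
With 98% confidence, each one-unit increase in class size is associated with a change of between -0.371 and -0.194 points in test score.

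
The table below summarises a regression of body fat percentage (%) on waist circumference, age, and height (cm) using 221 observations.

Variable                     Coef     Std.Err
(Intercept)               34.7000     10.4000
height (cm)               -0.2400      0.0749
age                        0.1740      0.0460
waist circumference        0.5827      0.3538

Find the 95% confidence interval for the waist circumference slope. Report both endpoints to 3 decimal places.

(-0.115, 1.280)

Read off: b = 0.5827, SE = 0.3538 for waist circumference.
df = n − k − 1 = 221 − 3 − 1 = 217.
t* = t_{0.025, 217} = 1.970956.
Margin = t* × SE = 1.970956 × 0.3538 = 0.69732.
CI: 0.5827 ± 0.69732 → (-0.115, 1.280).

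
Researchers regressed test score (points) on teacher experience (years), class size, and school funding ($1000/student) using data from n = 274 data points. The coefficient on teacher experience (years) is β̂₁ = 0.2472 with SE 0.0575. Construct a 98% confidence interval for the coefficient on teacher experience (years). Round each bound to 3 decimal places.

df = n − k − 1 = 274 − 3 − 1 = 270.
t* = t_{0.01, 270} = 2.340238.
Margin = t* × SE = 2.340238 × 0.0575 = 0.13456.
CI: 0.2472 ± 0.13456 → (0.113, 0.382).
With 98% confidence, each one-unit increase in teacher experience (years) is associated with a change of between 0.113 and 0.382 points in test score, holding the other predictors fixed.

(0.113, 0.382)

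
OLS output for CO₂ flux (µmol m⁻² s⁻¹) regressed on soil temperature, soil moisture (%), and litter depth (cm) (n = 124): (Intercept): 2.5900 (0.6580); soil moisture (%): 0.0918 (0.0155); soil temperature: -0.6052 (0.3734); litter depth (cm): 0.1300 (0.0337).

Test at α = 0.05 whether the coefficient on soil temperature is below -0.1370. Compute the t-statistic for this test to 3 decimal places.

t = -1.254

Read off: b = -0.6052, SE = 0.3734 for soil temperature.
H₀: β₁ = -0.1370 vs H₁: β₁ < -0.1370.
t = (-0.6052 − (-0.1370)) / 0.3734 = -1.254.
df = n − k − 1 = 124 − 3 − 1 = 120.
One-sided p ≈ 0.1062, which is ≥ 0.05, so fail to reject H₀.
The data do not give significant evidence that the true slope on soil temperature is below -0.1370 µmol m⁻² s⁻¹ per unit, holding the other predictors fixed.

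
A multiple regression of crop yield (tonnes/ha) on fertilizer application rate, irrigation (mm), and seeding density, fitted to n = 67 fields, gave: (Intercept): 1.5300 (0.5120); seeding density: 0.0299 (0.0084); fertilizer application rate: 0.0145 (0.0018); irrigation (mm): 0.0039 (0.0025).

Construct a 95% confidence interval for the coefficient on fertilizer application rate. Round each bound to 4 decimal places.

Read off: b = 0.0145, SE = 0.0018 for fertilizer application rate.
df = n − k − 1 = 67 − 3 − 1 = 63.
t* = t_{0.025, 63} = 1.998341.
Margin = t* × SE = 1.998341 × 0.0018 = 0.003597.
CI: 0.0145 ± 0.003597 → (0.0109, 0.0181).

(0.0109, 0.0181)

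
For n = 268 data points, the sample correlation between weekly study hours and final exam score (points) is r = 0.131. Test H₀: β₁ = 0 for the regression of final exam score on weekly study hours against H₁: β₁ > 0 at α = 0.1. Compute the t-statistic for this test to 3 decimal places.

t = 2.155

t = r·√(n − 2)/√(1 − r²) = 0.131·√266/√0.982839 = 2.155.
df = n − 2 = 266.
One-sided p ≈ 0.0160, which is < 0.1, so reject H₀.
There is evidence of a linear association between weekly study hours and final exam score.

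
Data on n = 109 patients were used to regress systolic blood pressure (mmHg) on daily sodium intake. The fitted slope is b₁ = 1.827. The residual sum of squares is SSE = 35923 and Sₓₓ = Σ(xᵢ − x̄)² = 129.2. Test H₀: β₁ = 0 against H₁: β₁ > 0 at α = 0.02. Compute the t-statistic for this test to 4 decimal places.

t = 1.1334

MSE = SSE/(n − 2) = 35923/107 = 335.729.
SE(b₁) = √(MSE/Sₓₓ) = √(335.729/129.2) = 1.61199.
t = 1.827 / 1.61199 = 1.1334.
df = n − 2 = 107.
One-sided p ≈ 0.1298, which is ≥ 0.02, so fail to reject H₀.
The data do not give significant evidence that the true slope on daily sodium intake is positive.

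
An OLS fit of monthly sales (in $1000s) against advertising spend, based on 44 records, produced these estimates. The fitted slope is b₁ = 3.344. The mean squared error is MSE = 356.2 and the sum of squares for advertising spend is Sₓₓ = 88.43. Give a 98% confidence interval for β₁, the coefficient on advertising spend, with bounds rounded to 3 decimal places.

SE(b₁) = √(MSE/Sₓₓ) = √(356.2/88.43) = 2.007.
df = n − 2 = 42.
t* = t_{0.01, 42} = 2.41847.
Margin = t* × SE = 2.41847 × 2.007 = 4.85387.
CI: 3.344 ± 4.85387 → (-1.510, 8.198).
With 98% confidence, each one-unit increase in advertising spend is associated with a change of between -1.510 and 8.198 $1000s in monthly sales.

(-1.510, 8.198)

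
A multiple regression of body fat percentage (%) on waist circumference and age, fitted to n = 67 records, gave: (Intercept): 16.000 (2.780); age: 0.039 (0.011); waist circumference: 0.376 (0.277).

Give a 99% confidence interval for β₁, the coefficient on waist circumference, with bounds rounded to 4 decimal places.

Read off: b = 0.376, SE = 0.277 for waist circumference.
df = n − k − 1 = 67 − 2 − 1 = 64.
t* = t_{0.005, 64} = 2.654854.
Margin = t* × SE = 2.654854 × 0.277 = 0.735395.
CI: 0.376 ± 0.735395 → (-0.3594, 1.1114).

(-0.3594, 1.1114)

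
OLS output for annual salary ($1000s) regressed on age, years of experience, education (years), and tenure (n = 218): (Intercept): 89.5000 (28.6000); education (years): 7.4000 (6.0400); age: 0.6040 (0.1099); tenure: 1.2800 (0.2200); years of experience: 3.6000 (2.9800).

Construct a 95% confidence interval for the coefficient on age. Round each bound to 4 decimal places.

Read off: b = 0.6040, SE = 0.1099 for age.
df = n − k − 1 = 218 − 4 − 1 = 213.
t* = t_{0.025, 213} = 1.971164.
Margin = t* × SE = 1.971164 × 0.1099 = 0.216631.
CI: 0.6040 ± 0.216631 → (0.3874, 0.8206).

(0.3874, 0.8206)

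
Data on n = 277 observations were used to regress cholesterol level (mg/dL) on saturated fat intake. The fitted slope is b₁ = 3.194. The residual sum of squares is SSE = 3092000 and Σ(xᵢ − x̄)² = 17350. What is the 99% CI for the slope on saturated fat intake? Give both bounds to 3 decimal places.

MSE = SSE/(n − 2) = 3092000/275 = 11243.6.
SE(b₁) = √(MSE/Sₓₓ) = √(11243.6/17350) = 0.805014.
df = n − 2 = 275.
t* = t_{0.005, 275} = 2.593825.
Margin = t* × SE = 2.593825 × 0.805014 = 2.08807.
CI: 3.194 ± 2.08807 → (1.106, 5.282).
With 99% confidence, each one-unit increase in saturated fat intake is associated with a change of between 1.106 and 5.282 mg/dL in cholesterol level.

(1.106, 5.282)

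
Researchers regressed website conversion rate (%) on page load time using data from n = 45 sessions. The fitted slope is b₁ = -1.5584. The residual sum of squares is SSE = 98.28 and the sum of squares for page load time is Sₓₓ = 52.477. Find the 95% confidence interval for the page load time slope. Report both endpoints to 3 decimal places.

MSE = SSE/(n − 2) = 98.28/43 = 2.28558.
SE(b₁) = √(MSE/Sₓₓ) = √(2.28558/52.477) = 0.208696.
df = n − 2 = 43.
t* = t_{0.025, 43} = 2.016692.
Margin = t* × SE = 2.016692 × 0.208696 = 0.42088.
CI: -1.5584 ± 0.42088 → (-1.979, -1.138).
With 95% confidence, each one-unit increase in page load time is associated with a change of between -1.979 and -1.138 % in website conversion rate.

(-1.979, -1.138)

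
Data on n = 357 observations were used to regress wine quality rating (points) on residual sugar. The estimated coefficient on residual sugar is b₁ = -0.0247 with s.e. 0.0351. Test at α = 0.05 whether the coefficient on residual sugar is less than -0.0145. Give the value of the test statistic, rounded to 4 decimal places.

H₀: β₁ = -0.0145 vs H₁: β₁ < -0.0145.
t = (b₁ − β₁⁰)/SE = (-0.0247 − (-0.0145)) / 0.0351 = -0.2906.
df = n − 2 = 357 − 2 = 355.
One-sided p ≈ 0.3858, which is ≥ 0.05, so fail to reject H₀.
The data do not give significant evidence that the true slope on residual sugar is below -0.0145 points per unit.

t = -0.2906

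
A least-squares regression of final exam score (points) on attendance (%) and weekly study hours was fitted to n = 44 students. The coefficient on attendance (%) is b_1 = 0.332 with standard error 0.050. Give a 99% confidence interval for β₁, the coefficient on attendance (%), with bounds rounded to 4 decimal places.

(0.1969, 0.4671)

df = n − k − 1 = 44 − 2 − 1 = 41.
t* = t_{0.005, 41} = 2.701181.
Margin = t* × SE = 2.701181 × 0.050 = 0.135059.
CI: 0.332 ± 0.135059 → (0.1969, 0.4671).
With 99% confidence, each one-unit increase in attendance (%) is associated with a change of between 0.1969 and 0.4671 points in final exam score, holding the other predictors fixed.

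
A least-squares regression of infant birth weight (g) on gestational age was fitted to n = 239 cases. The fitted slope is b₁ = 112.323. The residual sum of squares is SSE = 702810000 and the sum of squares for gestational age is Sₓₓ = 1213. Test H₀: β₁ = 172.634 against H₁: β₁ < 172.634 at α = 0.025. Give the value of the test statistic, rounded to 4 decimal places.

t = -1.2198

MSE = SSE/(n − 2) = 702810000/237 = 2.96544e+06.
SE(b₁) = √(MSE/Sₓₓ) = √(2.96544e+06/1213) = 49.4441.
t = (112.323 − 172.634) / 49.4441 = -1.2198.
df = n − 2 = 237.
One-sided p ≈ 0.1119, which is ≥ 0.025, so fail to reject H₀.
The data do not give significant evidence that the true slope on gestational age is below 172.634 g per unit.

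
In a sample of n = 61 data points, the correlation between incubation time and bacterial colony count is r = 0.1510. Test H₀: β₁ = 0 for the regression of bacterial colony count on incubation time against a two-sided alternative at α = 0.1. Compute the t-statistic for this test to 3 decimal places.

t = 1.173

t = r·√(n − 2)/√(1 − r²) = 0.1510·√59/√0.977199 = 1.173.
df = n − 2 = 59.
Two-sided p ≈ 0.2454, which is ≥ 0.1, so fail to reject H₀.
The data do not give significant evidence of a linear association between incubation time and bacterial colony count.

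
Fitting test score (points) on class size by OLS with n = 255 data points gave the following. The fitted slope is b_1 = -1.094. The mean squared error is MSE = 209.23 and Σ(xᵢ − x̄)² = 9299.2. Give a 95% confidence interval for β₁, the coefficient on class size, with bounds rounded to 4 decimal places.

(-1.3894, -0.7986)

SE(b_1) = √(MSE/Sₓₓ) = √(209.23/9299.2) = 0.149999.
df = n − 2 = 253.
t* = t_{0.025, 253} = 1.969385.
Margin = t* × SE = 1.969385 × 0.149999 = 0.295406.
CI: -1.094 ± 0.295406 → (-1.3894, -0.7986).
With 95% confidence, each one-unit increase in class size is associated with a change of between -1.3894 and -0.7986 points in test score.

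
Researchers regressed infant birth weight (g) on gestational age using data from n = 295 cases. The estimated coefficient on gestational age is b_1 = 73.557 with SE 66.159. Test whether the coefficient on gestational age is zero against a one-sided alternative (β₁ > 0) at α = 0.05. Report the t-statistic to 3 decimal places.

t = 1.112

H₀: β₁ = 0 vs H₁: β₁ > 0.
t = (b_1 − β₁⁰)/SE = 73.557 / 66.159 = 1.112.
df = n − 2 = 295 − 2 = 293.
One-sided p ≈ 0.1336, which is ≥ 0.05, so fail to reject H₀.
The data do not give significant evidence that the true slope on gestational age is positive.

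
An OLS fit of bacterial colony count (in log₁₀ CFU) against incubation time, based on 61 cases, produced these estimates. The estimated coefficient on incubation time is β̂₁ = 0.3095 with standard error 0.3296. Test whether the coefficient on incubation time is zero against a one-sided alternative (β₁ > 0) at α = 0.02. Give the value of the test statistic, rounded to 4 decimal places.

H₀: β₁ = 0 vs H₁: β₁ > 0.
t = (β̂₁ − β₁⁰)/SE = 0.3095 / 0.3296 = 0.9390.
df = n − 2 = 61 − 2 = 59.
One-sided p ≈ 0.1758, which is ≥ 0.02, so fail to reject H₀.
The data do not give significant evidence that the true slope on incubation time is positive.

t = 0.9390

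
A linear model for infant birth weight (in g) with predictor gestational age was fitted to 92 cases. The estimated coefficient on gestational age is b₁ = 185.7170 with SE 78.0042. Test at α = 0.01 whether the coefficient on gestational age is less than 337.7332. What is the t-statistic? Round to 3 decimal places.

H₀: β₁ = 337.7332 vs H₁: β₁ < 337.7332.
t = (b₁ − β₁⁰)/SE = (185.7170 − 337.7332) / 78.0042 = -1.949.
df = n − 2 = 92 − 2 = 90.
One-sided p ≈ 0.0272, which is ≥ 0.01, so fail to reject H₀.
The data do not give significant evidence that the true slope on gestational age is below 337.7332 g per unit.

t = -1.949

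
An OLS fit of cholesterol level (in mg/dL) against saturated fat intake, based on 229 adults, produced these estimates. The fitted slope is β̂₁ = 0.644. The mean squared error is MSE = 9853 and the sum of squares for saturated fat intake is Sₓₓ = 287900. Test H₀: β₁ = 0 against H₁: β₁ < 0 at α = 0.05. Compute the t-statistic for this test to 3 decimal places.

t = 3.481

SE(β̂₁) = √(MSE/Sₓₓ) = √(9853/287900) = 0.184996.
t = 0.644 / 0.184996 = 3.481.
df = n − 2 = 227.
One-sided p ≈ 0.9997, which is ≥ 0.05, so fail to reject H₀.
The data do not give significant evidence that the true slope on saturated fat intake is negative.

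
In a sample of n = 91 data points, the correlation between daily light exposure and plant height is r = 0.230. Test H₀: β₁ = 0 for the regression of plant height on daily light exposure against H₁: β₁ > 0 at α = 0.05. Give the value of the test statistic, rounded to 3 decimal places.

t = 2.230

t = r·√(n − 2)/√(1 − r²) = 0.230·√89/√0.9471 = 2.230.
df = n − 2 = 89.
One-sided p ≈ 0.0141, which is < 0.05, so reject H₀.
There is evidence of a linear association between daily light exposure and plant height.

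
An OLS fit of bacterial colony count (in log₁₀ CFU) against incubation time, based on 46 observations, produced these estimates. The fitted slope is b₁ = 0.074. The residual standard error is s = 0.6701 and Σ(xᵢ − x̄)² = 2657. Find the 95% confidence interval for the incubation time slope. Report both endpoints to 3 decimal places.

SE(b₁) = s/√Sₓₓ = 0.6701/√2657 = 0.013.
df = n − 2 = 44.
t* = t_{0.025, 44} = 2.015368.
Margin = t* × SE = 2.015368 × 0.013 = 0.02620.
CI: 0.074 ± 0.02620 → (0.048, 0.100).
With 95% confidence, each one-unit increase in incubation time is associated with a change of between 0.048 and 0.100 log₁₀ CFU in bacterial colony count.

(0.048, 0.100)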